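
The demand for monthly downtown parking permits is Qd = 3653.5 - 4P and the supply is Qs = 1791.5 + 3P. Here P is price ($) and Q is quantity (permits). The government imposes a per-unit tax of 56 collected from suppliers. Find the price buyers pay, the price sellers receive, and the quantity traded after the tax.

P_b = 290, P_s = 234, Q = 2493.5

Suppliers keep P_s = P_b - 56 per unit, so supply in terms of the buyer price is Qs = 1623.5 + 3P_b.
Set Qd = Qs: 3653.5 - 4P_b = 1623.5 + 3P_b, so 2030 = 7P_b and P_b = 290.
Then P_s = 290 - 56 = 234 and Q = 3653.5 - 4(290) = 2493.5.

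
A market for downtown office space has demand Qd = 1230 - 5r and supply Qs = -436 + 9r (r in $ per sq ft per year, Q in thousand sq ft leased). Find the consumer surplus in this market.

Consumer surplus = 40322.5

Set Qd = Qs: 1230 - 5r = -436 + 9r, so 1666 = 14r and r* = 119.
Substitute back: Q* = 1230 - 5(119) = 635.
Demand choke price (Qd = 0): r = 1230/5 = 246. Consumer surplus = ½ × (246 - 119) × 635 = 40322.5.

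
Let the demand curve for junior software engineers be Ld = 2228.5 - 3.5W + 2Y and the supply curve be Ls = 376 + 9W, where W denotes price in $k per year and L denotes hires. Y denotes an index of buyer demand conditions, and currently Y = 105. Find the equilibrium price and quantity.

With Y = 105, demand is Ld = 2438.5 - 3.5W.
Equating demand and supply, 2438.5 - 3.5W = 376 + 9W gives 12.5W = 2062.5, so W* = 165.
Plugging W* into demand: L* = 2438.5 - 3.5(165) = 1861.

W* = 165, L* = 1861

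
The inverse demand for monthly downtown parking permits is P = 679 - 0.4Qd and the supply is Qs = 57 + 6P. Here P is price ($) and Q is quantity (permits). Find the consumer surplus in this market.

Solving each curve for Q: Qd = 1697.5 - 2.5P.
Set Qd = Qs: 1697.5 - 2.5P = 57 + 6P, so 1640.5 = 8.5P and P* = 193.
From the demand curve, Q* = 1697.5 - 2.5(193) = 1215.
Demand choke price (Qd = 0): P = 1697.5/2.5 = 679. Consumer surplus = ½ × (679 - 193) × 1215 = 295245.

Consumer surplus = 295245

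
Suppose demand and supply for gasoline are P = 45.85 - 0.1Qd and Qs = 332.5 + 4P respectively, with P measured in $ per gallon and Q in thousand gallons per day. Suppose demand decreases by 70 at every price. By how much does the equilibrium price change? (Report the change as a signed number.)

ΔP = -5

Rewriting in direct form: Qd = 458.5 - 10P.
The market clears where 458.5 - 10P = 332.5 + 4P. Rearranging, 14P = 126, hence P* = 9.
Substitute back: Q* = 458.5 - 10(9) = 368.5.
After the shift, demand is Qd = 388.5 - 10P.
Re-solving, 14P = 56 gives P = 4 and Q = 348.5.
ΔP = 4 - 9 = -5.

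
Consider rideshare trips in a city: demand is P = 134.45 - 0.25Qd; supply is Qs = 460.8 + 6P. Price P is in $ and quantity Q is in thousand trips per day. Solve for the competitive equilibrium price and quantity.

Rewriting in direct form: Qd = 537.8 - 4P.
The market clears where 537.8 - 4P = 460.8 + 6P. Rearranging, 10P = 77, hence P* = 7.7.
Substitute back: Q* = 537.8 - 4(7.7) = 507.

P* = 7.7, Q* = 507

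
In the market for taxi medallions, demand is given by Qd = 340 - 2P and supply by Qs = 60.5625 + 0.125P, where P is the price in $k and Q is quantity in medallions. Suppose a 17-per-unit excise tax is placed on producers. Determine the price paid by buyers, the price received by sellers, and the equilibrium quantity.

Producers keep P_s = P_b - 17 per unit, so supply in terms of the buyer price is Qs = 58.4375 + 0.125P_b.
Equate demand and the shifted supply: 340 - 2P_b = 58.4375 + 0.125P_b, giving 2.125P_b = 281.5625, so P_b = 132.5.
Then P_s = 132.5 - 17 = 115.5 and Q = 340 - 2(132.5) = 75.

P_b = 132.5, P_s = 115.5, Q = 75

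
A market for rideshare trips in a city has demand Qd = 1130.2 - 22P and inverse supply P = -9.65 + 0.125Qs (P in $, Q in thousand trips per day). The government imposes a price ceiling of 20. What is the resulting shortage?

Rewriting in direct form: Qs = 77.2 + 8P.
At P = 20: Qd = 690.2 and Qs = 237.2.
Shortage = Qd - Qs = 690.2 - 237.2 = 453.

Shortage = 453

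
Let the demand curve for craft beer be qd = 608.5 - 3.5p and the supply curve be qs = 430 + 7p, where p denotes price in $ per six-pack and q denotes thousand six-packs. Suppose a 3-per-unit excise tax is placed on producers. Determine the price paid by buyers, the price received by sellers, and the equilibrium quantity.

p_b = 19, p_s = 16, q = 542

With a tax of 3 on producers, they supply based on the net price p_s = p_b - 3, so qs = 409 + 7p_b.
Market clearing requires 608.5 - 3.5p_b = 409 + 7p_b; hence 199.5 = 10.5p_b and p_b = 19.
Then p_s = 19 - 3 = 16 and q = 608.5 - 3.5(19) = 542.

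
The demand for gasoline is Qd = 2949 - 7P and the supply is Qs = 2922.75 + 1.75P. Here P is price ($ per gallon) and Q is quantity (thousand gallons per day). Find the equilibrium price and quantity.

Equating demand and supply, 2949 - 7P = 2922.75 + 1.75P gives 8.75P = 26.25, so P* = 3.
From the demand curve, Q* = 2949 - 7(3) = 2928.

P* = 3, Q* = 2928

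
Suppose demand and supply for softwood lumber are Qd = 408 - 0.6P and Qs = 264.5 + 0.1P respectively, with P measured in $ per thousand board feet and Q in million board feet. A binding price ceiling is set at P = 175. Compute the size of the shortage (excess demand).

At P = 175: Qd = 303 and Qs = 282.
Shortage = Qd - Qs = 303 - 282 = 21.

Shortage = 21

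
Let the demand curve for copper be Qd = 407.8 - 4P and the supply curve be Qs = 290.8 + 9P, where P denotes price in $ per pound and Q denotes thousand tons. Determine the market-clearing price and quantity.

The market clears where 407.8 - 4P = 290.8 + 9P. Rearranging, 13P = 117, hence P* = 9.
Plugging P* into demand: Q* = 407.8 - 4(9) = 371.8.

P* = 9, Q* = 371.8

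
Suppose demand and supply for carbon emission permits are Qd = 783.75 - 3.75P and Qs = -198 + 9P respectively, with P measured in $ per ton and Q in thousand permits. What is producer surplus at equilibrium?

Equating demand and supply, 783.75 - 3.75P = -198 + 9P gives 12.75P = 981.75, so P* = 77.
Plugging P* into demand: Q* = 783.75 - 3.75(77) = 495.
Supply choke price (Qs = 0): P = 22. Producer surplus = ½ × (77 - 22) × 495 = 13612.5.

Producer surplus = 13612.5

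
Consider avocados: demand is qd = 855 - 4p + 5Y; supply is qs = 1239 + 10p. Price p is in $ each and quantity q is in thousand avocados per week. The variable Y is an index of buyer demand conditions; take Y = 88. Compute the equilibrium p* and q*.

p* = 4, q* = 1279

With Y = 88, demand is qd = 1295 - 4p.
The market clears where 1295 - 4p = 1239 + 10p. Rearranging, 14p = 56, hence p* = 4.
From the demand curve, q* = 1295 - 4(4) = 1279.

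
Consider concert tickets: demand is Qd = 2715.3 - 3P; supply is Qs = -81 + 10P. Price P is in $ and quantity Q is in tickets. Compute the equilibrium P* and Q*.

Set Qd = Qs: 2715.3 - 3P = -81 + 10P, so 2796.3 = 13P and P* = 215.1.
Then Q* = 2715.3 - 3(215.1) = 2070.

P* = 215.1, Q* = 2070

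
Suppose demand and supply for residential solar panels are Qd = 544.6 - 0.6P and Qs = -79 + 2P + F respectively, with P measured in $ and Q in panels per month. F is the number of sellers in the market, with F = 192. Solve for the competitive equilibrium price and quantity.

P* = 166, Q* = 445

With F = 192, supply is Qs = 113 + 2P.
Equating demand and supply, 544.6 - 0.6P = 113 + 2P gives 2.6P = 431.6, so P* = 166.
Plugging P* into demand: Q* = 544.6 - 0.6(166) = 445.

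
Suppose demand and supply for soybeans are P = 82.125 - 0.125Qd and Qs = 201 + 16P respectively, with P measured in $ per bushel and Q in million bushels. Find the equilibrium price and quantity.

Rewriting in direct form: Qd = 657 - 8P.
Set Qd = Qs: 657 - 8P = 201 + 16P, so 456 = 24P and P* = 19.
Substitute back: Q* = 657 - 8(19) = 505.

P* = 19, Q* = 505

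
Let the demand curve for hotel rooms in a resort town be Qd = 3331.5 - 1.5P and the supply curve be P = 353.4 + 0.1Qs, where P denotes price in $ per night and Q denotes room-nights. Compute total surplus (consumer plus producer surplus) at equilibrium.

Rewriting in direct form: Qs = -3534 + 10P.
The market clears where 3331.5 - 1.5P = -3534 + 10P. Rearranging, 11.5P = 6865.5, hence P* = 597.
Substitute back: Q* = 3331.5 - 1.5(597) = 2436.
Demand choke price = 2221; supply choke price = 353.4. CS = ½(2221 - 597)(2436) = 1978032; PS = ½(597 - 353.4)(2436) = 296704.8. Total surplus = 2274736.8.

Total surplus = 2274736.8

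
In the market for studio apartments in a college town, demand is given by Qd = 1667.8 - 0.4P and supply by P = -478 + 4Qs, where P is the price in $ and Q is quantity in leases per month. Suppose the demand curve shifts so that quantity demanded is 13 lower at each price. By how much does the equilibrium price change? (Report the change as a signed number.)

Solving each curve for Q: Qs = 119.5 + 0.25P.
The market clears where 1667.8 - 0.4P = 119.5 + 0.25P. Rearranging, 0.65P = 1548.3, hence P* = 2382.
Plugging P* into demand: Q* = 1667.8 - 0.4(2382) = 715.
After the shift, demand is Qd = 1654.8 - 0.4P.
New equilibrium: 1535.3 = 0.65P, so P = 2362 and Q = 710.
ΔP = 2362 - 2382 = -20.

ΔP = -20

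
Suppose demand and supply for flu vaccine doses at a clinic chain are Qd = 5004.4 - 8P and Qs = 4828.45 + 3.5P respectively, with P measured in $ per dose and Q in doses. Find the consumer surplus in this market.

Set Qd = Qs: 5004.4 - 8P = 4828.45 + 3.5P, so 175.95 = 11.5P and P* = 15.3.
From the demand curve, Q* = 5004.4 - 8(15.3) = 4882.
Demand choke price (Qd = 0): P = 5004.4/8 = 625.55. Consumer surplus = ½ × (625.55 - 15.3) × 4882 = 1489620.25.

Consumer surplus = 1489620.25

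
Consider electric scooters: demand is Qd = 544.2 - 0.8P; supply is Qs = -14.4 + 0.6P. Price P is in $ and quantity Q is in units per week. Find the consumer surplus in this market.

At equilibrium Qd = Qs, so 544.2 - 0.8P = -14.4 + 0.6P; collecting terms, 558.6 = 1.4P and P* = 399.
Plugging P* into demand: Q* = 544.2 - 0.8(399) = 225.
Demand choke price (Qd = 0): P = 544.2/0.8 = 680.25. Consumer surplus = ½ × (680.25 - 399) × 225 = 31640.625.

Consumer surplus = 31640.625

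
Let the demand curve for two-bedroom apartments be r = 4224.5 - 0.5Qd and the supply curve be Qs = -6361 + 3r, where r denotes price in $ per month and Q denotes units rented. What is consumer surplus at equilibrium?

Consumer surplus = 1593906.25

Inverting to quantity form: Qd = 8449 - 2r.
Equating demand and supply, 8449 - 2r = -6361 + 3r gives 5r = 14810, so r* = 2962.
From the demand curve, Q* = 8449 - 2(2962) = 2525.
Demand choke price (Qd = 0): r = 8449/2 = 4224.5. Consumer surplus = ½ × (4224.5 - 2962) × 2525 = 1593906.25.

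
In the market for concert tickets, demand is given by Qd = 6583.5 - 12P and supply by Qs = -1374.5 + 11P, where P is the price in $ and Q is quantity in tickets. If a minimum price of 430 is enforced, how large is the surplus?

Surplus = 1932

Evaluating both curves at the floor price 430 gives Qd = 1423.5, Qs = 3355.5.
Surplus = Qs - Qd = 3355.5 - 1423.5 = 1932.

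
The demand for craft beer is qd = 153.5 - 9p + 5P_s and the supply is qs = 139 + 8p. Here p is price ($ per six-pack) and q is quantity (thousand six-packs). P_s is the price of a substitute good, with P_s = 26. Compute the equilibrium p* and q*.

With P_s = 26, demand is qd = 283.5 - 9p.
Set qd = qs: 283.5 - 9p = 139 + 8p, so 144.5 = 17p and p* = 8.5.
Substitute back: q* = 283.5 - 9(8.5) = 207.

p* = 8.5, q* = 207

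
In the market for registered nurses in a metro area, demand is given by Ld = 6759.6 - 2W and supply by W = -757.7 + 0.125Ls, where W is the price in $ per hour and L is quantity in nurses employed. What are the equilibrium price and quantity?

W* = 69.8, L* = 6620

Inverting to quantity form: Ls = 6061.6 + 8W.
Equating demand and supply, 6759.6 - 2W = 6061.6 + 8W gives 10W = 698, so W* = 69.8.
Then L* = 6759.6 - 2(69.8) = 6620.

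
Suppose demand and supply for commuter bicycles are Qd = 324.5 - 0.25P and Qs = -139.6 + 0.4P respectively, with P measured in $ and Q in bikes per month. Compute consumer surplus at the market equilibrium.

Consumer surplus = 42632

The market clears where 324.5 - 0.25P = -139.6 + 0.4P. Rearranging, 0.65P = 464.1, hence P* = 714.
Substitute back: Q* = 324.5 - 0.25(714) = 146.
Demand choke price (Qd = 0): P = 324.5/0.25 = 1298. Consumer surplus = ½ × (1298 - 714) × 146 = 42632.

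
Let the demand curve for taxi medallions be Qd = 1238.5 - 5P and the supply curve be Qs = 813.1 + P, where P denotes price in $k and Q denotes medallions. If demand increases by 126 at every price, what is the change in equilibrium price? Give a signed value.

ΔP = 21

At equilibrium Qd = Qs, so 1238.5 - 5P = 813.1 + P; collecting terms, 425.4 = 6P and P* = 70.9.
Plugging P* into demand: Q* = 1238.5 - 5(70.9) = 884.
After the shift, demand is Qd = 1364.5 - 5P.
The new intersection has 551.4 = 6P, i.e. P = 91.9, Q = 905.
ΔP = 91.9 - 70.9 = 21.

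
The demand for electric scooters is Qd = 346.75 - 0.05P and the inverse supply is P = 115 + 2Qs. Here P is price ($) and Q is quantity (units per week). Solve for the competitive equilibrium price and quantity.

In direct form, Qs = -57.5 + 0.5P.
Set Qd = Qs: 346.75 - 0.05P = -57.5 + 0.5P, so 404.25 = 0.55P and P* = 735.
From the demand curve, Q* = 346.75 - 0.05(735) = 310.

P* = 735, Q* = 310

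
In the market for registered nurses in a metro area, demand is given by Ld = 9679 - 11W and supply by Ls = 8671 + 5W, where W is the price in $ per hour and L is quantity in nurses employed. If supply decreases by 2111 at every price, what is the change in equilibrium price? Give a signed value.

ΔW = 131.9375

Equating demand and supply, 9679 - 11W = 8671 + 5W gives 16W = 1008, so W* = 63.
From the demand curve, L* = 9679 - 11(63) = 8986.
After the shift, supply is Ls = 6560 + 5W.
New equilibrium: 3119 = 16W, so W = 194.9375 and L = 7534.6875.
ΔW = 194.9375 - 63 = 131.9375.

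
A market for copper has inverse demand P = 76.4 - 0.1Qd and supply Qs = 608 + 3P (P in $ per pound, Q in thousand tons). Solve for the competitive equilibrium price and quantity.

Rewriting in direct form: Qd = 764 - 10P.
The market clears where 764 - 10P = 608 + 3P. Rearranging, 13P = 156, hence P* = 12.
Plugging P* into demand: Q* = 764 - 10(12) = 644.

P* = 12, Q* = 644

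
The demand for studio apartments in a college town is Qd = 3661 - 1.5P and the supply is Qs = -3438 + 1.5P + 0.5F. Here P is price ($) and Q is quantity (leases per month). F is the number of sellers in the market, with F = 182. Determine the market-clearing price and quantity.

P* = 2336, Q* = 157

With F = 182, supply is Qs = -3347 + 1.5P.
Set Qd = Qs: 3661 - 1.5P = -3347 + 1.5P, so 7008 = 3P and P* = 2336.
Substitute back: Q* = 3661 - 1.5(2336) = 157.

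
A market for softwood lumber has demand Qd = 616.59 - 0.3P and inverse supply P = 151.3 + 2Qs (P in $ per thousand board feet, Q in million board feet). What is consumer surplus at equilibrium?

Inverting to quantity form: Qs = -75.65 + 0.5P.
The market clears where 616.59 - 0.3P = -75.65 + 0.5P. Rearranging, 0.8P = 692.24, hence P* = 865.3.
Then Q* = 616.59 - 0.3(865.3) = 357.
Demand choke price (Qd = 0): P = 616.59/0.3 = 2055.3. Consumer surplus = ½ × (2055.3 - 865.3) × 357 = 212415.

Consumer surplus = 212415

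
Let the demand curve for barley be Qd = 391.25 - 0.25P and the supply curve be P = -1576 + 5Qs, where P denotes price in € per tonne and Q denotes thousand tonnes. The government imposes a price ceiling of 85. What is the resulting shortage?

Shortage = 37.8

In direct form, Qs = 315.2 + 0.2P.
At P = 85: Qd = 370 and Qs = 332.2.
Shortage = Qd - Qs = 370 - 332.2 = 37.8.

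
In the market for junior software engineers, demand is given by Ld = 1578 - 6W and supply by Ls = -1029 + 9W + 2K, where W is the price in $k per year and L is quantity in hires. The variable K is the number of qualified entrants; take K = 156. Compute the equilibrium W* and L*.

W* = 153, L* = 660

With K = 156, supply is Ls = -717 + 9W.
Set Ld = Ls: 1578 - 6W = -717 + 9W, so 2295 = 15W and W* = 153.
Then L* = 1578 - 6(153) = 660.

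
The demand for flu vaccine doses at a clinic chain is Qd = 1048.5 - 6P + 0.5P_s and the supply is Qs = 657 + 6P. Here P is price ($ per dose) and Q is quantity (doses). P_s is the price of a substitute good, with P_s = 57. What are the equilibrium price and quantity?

P* = 35, Q* = 867

With P_s = 57, demand is Qd = 1077 - 6P.
The market clears where 1077 - 6P = 657 + 6P. Rearranging, 12P = 420, hence P* = 35.
From the demand curve, Q* = 1077 - 6(35) = 867.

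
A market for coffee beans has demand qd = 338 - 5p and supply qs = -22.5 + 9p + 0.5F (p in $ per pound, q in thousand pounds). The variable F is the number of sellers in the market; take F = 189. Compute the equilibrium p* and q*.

With F = 189, supply is qs = 72 + 9p.
At equilibrium qd = qs, so 338 - 5p = 72 + 9p; collecting terms, 266 = 14p and p* = 19.
Then q* = 338 - 5(19) = 243.

p* = 19, q* = 243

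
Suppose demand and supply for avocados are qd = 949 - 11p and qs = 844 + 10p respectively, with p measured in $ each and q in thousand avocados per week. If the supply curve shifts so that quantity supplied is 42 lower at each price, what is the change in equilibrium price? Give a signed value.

Δp = 2

At equilibrium qd = qs, so 949 - 11p = 844 + 10p; collecting terms, 105 = 21p and p* = 5.
Substitute back: q* = 949 - 11(5) = 894.
After the shift, supply is qs = 802 + 10p.
New equilibrium: 147 = 21p, so p = 7 and q = 872.
Δp = 7 - 5 = 2.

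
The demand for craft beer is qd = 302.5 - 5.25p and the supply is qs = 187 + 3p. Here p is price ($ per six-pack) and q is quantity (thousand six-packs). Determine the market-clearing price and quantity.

The market clears where 302.5 - 5.25p = 187 + 3p. Rearranging, 8.25p = 115.5, hence p* = 14.
Then q* = 302.5 - 5.25(14) = 229.

p* = 14, q* = 229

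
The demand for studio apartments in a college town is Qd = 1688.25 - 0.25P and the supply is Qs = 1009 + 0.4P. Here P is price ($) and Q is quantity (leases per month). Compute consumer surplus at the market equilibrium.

Consumer surplus = 4072658

Equating demand and supply, 1688.25 - 0.25P = 1009 + 0.4P gives 0.65P = 679.25, so P* = 1045.
Plugging P* into demand: Q* = 1688.25 - 0.25(1045) = 1427.
Demand choke price (Qd = 0): P = 1688.25/0.25 = 6753. Consumer surplus = ½ × (6753 - 1045) × 1427 = 4072658.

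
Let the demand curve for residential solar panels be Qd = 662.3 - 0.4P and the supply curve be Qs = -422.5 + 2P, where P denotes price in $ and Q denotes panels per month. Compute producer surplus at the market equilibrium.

Set Qd = Qs: 662.3 - 0.4P = -422.5 + 2P, so 1084.8 = 2.4P and P* = 452.
Substitute back: Q* = 662.3 - 0.4(452) = 481.5.
Supply choke price (Qs = 0): P = 211.25. Producer surplus = ½ × (452 - 211.25) × 481.5 = 57960.5625.

Producer surplus = 57960.5625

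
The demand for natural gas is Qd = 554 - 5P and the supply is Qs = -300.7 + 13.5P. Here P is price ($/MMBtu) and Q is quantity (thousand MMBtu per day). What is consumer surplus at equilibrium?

Consumer surplus = 10432.9

Equating demand and supply, 554 - 5P = -300.7 + 13.5P gives 18.5P = 854.7, so P* = 46.2.
Substitute back: Q* = 554 - 5(46.2) = 323.
Demand choke price (Qd = 0): P = 554/5 = 110.8. Consumer surplus = ½ × (110.8 - 46.2) × 323 = 10432.9.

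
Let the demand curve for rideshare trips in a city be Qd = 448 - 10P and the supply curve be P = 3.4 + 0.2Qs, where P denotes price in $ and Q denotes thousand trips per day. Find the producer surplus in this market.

In direct form, Qs = -17 + 5P.
At equilibrium Qd = Qs, so 448 - 10P = -17 + 5P; collecting terms, 465 = 15P and P* = 31.
Plugging P* into demand: Q* = 448 - 10(31) = 138.
Supply choke price (Qs = 0): P = 3.4. Producer surplus = ½ × (31 - 3.4) × 138 = 1904.4.

Producer surplus = 1904.4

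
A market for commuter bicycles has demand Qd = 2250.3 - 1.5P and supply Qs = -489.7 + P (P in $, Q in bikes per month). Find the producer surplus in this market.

Set Qd = Qs: 2250.3 - 1.5P = -489.7 + P, so 2740 = 2.5P and P* = 1096.
From the demand curve, Q* = 2250.3 - 1.5(1096) = 606.3.
Supply choke price (Qs = 0): P = 489.7. Producer surplus = ½ × (1096 - 489.7) × 606.3 = 183799.845.

Producer surplus = 183799.845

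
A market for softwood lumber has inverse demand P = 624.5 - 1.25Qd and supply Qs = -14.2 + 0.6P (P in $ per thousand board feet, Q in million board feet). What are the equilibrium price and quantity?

P* = 367, Q* = 206

Inverting to quantity form: Qd = 499.6 - 0.8P.
The market clears where 499.6 - 0.8P = -14.2 + 0.6P. Rearranging, 1.4P = 513.8, hence P* = 367.
Substitute back: Q* = 499.6 - 0.8(367) = 206.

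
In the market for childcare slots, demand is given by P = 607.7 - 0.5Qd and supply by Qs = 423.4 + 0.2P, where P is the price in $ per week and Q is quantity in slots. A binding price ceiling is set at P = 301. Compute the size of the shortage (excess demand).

In direct form, Qd = 1215.4 - 2P.
With P fixed at 301, quantity demanded is 613.4 and quantity supplied is 483.6.
Shortage = Qd - Qs = 613.4 - 483.6 = 129.8.

Shortage = 129.8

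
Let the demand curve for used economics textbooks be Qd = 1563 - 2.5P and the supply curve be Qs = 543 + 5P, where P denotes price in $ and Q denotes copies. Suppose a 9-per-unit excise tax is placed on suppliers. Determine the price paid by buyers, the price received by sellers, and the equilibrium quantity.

Suppliers keep P_s = P_b - 9 per unit, so supply in terms of the buyer price is Qs = 498 + 5P_b.
Market clearing requires 1563 - 2.5P_b = 498 + 5P_b; hence 1065 = 7.5P_b and P_b = 142.
Then P_s = 142 - 9 = 133 and Q = 1563 - 2.5(142) = 1208.

P_b = 142, P_s = 133, Q = 1208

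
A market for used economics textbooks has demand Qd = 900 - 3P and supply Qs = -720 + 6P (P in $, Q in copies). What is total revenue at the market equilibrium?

Total revenue = 64800

Equating demand and supply, 900 - 3P = -720 + 6P gives 9P = 1620, so P* = 180.
Then Q* = 900 - 3(180) = 360.
Total revenue = P* × Q* = 180 × 360 = 64800.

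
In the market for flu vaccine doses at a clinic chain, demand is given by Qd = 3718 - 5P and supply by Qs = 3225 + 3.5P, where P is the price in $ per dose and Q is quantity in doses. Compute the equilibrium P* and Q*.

P* = 58, Q* = 3428

Equating demand and supply, 3718 - 5P = 3225 + 3.5P gives 8.5P = 493, so P* = 58.
Substitute back: Q* = 3718 - 5(58) = 3428.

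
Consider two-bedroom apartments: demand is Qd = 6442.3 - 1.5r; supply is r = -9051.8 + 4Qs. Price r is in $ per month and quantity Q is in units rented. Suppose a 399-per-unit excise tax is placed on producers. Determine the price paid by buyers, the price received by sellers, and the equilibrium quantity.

Inverting to quantity form: Qs = 2262.95 + 0.25r.
With a tax of 399 on producers, they supply based on the net price r_s = r_b - 399, so Qs = 2163.2 + 0.25r_b.
Market clearing requires 6442.3 - 1.5r_b = 2163.2 + 0.25r_b; hence 4279.1 = 1.75r_b and r_b = 2445.2.
So r_s = 2046.2 and the quantity traded is Q = 6442.3 - 1.5(2445.2) = 2774.5.

r_b = 2445.2, r_s = 2046.2, Q = 2774.5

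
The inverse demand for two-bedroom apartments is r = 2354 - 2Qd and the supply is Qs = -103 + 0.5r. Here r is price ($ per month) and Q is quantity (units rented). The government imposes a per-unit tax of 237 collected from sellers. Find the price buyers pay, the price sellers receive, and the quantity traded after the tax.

Rewriting in direct form: Qd = 1177 - 0.5r.
With a tax of 237 on sellers, they supply based on the net price r_s = r_b - 237, so Qs = -221.5 + 0.5r_b.
Market clearing requires 1177 - 0.5r_b = -221.5 + 0.5r_b; hence 1398.5 = r_b and r_b = 1398.5.
So r_s = 1161.5 and the quantity traded is Q = 1177 - 0.5(1398.5) = 477.75.

r_b = 1398.5, r_s = 1161.5, Q = 477.75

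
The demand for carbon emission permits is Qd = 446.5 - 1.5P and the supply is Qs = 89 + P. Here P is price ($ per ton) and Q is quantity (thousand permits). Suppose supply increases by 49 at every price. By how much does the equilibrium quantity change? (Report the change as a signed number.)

Set Qd = Qs: 446.5 - 1.5P = 89 + P, so 357.5 = 2.5P and P* = 143.
Plugging P* into demand: Q* = 446.5 - 1.5(143) = 232.
After the shift, supply is Qs = 138 + P.
New equilibrium: 308.5 = 2.5P, so P = 123.4 and Q = 261.4.
ΔQ = 261.4 - 232 = 29.4.

ΔQ = 29.4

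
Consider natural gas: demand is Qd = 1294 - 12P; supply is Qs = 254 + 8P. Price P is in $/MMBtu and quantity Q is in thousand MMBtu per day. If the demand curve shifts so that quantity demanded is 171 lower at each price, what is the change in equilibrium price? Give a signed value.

Equating demand and supply, 1294 - 12P = 254 + 8P gives 20P = 1040, so P* = 52.
Plugging P* into demand: Q* = 1294 - 12(52) = 670.
After the shift, demand is Qd = 1123 - 12P.
The new intersection has 869 = 20P, i.e. P = 43.45, Q = 601.6.
ΔP = 43.45 - 52 = -8.55.

ΔP = -8.55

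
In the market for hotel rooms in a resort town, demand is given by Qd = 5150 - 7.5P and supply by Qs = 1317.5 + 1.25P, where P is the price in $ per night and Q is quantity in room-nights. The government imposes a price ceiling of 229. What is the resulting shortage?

Shortage = 1828.75

At P = 229: Qd = 3432.5 and Qs = 1603.75.
Shortage = Qd - Qs = 3432.5 - 1603.75 = 1828.75.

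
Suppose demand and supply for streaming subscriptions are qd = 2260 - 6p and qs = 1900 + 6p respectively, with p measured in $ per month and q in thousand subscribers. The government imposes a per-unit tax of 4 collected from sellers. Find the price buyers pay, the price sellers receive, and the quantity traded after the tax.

The tax drives a wedge p_b - p_s = 4. Substituting p_s = p_b - 4 into supply: qs = 1876 + 6p_b.
Set qd = qs: 2260 - 6p_b = 1876 + 6p_b, so 384 = 12p_b and p_b = 32.
So p_s = 28 and the quantity traded is q = 2260 - 6(32) = 2068.

p_b = 32, p_s = 28, q = 2068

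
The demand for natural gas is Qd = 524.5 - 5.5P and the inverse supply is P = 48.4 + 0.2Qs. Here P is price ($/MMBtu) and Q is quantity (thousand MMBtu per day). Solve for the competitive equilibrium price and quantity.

Rewriting in direct form: Qs = -242 + 5P.
At equilibrium Qd = Qs, so 524.5 - 5.5P = -242 + 5P; collecting terms, 766.5 = 10.5P and P* = 73.
Then Q* = 524.5 - 5.5(73) = 123.

P* = 73, Q* = 123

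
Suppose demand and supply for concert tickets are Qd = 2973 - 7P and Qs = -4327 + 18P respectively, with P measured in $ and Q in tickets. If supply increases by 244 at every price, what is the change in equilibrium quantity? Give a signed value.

ΔQ = 68.32

Equating demand and supply, 2973 - 7P = -4327 + 18P gives 25P = 7300, so P* = 292.
Substitute back: Q* = 2973 - 7(292) = 929.
After the shift, supply is Qs = -4083 + 18P.
Re-solving, 25P = 7056 gives P = 282.24 and Q = 997.32.
ΔQ = 997.32 - 929 = 68.32.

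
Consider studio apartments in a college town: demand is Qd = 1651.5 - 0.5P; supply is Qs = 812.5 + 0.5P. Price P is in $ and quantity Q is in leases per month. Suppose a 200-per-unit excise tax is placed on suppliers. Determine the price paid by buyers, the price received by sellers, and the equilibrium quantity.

With a tax of 200 on suppliers, they supply based on the net price P_s = P_b - 200, so Qs = 712.5 + 0.5P_b.
Set Qd = Qs: 1651.5 - 0.5P_b = 712.5 + 0.5P_b, so 939 = P_b and P_b = 939.
So P_s = 739 and the quantity traded is Q = 1651.5 - 0.5(939) = 1182.

P_b = 939, P_s = 739, Q = 1182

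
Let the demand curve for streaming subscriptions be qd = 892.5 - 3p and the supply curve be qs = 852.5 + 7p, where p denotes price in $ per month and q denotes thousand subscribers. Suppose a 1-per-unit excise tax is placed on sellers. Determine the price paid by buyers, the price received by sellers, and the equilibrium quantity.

p_b = 4.7, p_s = 3.7, q = 878.4

The tax drives a wedge p_b - p_s = 1. Substituting p_s = p_b - 1 into supply: qs = 845.5 + 7p_b.
Set qd = qs: 892.5 - 3p_b = 845.5 + 7p_b, so 47 = 10p_b and p_b = 4.7.
So p_s = 3.7 and the quantity traded is q = 892.5 - 3(4.7) = 878.4.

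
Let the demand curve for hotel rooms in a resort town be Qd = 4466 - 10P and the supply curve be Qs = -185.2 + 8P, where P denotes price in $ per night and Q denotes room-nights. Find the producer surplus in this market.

At equilibrium Qd = Qs, so 4466 - 10P = -185.2 + 8P; collecting terms, 4651.2 = 18P and P* = 258.4.
Substitute back: Q* = 4466 - 10(258.4) = 1882.
Supply choke price (Qs = 0): P = 23.15. Producer surplus = ½ × (258.4 - 23.15) × 1882 = 221370.25.

Producer surplus = 221370.25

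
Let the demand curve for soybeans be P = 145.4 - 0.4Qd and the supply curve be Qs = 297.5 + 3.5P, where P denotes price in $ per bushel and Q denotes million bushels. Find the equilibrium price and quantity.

Inverting to quantity form: Qd = 363.5 - 2.5P.
At equilibrium Qd = Qs, so 363.5 - 2.5P = 297.5 + 3.5P; collecting terms, 66 = 6P and P* = 11.
Plugging P* into demand: Q* = 363.5 - 2.5(11) = 336.

P* = 11, Q* = 336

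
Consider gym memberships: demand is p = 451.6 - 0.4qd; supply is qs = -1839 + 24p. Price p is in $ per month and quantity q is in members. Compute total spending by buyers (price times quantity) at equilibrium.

Total spending by buyers = 95088

Inverting to quantity form: qd = 1129 - 2.5p.
Set qd = qs: 1129 - 2.5p = -1839 + 24p, so 2968 = 26.5p and p* = 112.
Then q* = 1129 - 2.5(112) = 849.
Total spending by buyers = p* × q* = 112 × 849 = 95088.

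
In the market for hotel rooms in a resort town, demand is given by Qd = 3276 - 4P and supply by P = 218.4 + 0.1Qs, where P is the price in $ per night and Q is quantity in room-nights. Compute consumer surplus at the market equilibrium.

Consumer surplus = 368082

Rewriting in direct form: Qs = -2184 + 10P.
Set Qd = Qs: 3276 - 4P = -2184 + 10P, so 5460 = 14P and P* = 390.
Plugging P* into demand: Q* = 3276 - 4(390) = 1716.
Demand choke price (Qd = 0): P = 3276/4 = 819. Consumer surplus = ½ × (819 - 390) × 1716 = 368082.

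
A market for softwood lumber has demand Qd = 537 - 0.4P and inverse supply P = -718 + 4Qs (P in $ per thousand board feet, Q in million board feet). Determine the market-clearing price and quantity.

In direct form, Qs = 179.5 + 0.25P.
The market clears where 537 - 0.4P = 179.5 + 0.25P. Rearranging, 0.65P = 357.5, hence P* = 550.
Plugging P* into demand: Q* = 537 - 0.4(550) = 317.

P* = 550, Q* = 317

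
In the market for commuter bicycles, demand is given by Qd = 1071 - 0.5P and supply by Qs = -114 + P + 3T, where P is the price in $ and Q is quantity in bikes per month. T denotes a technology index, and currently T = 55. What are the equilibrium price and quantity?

With T = 55, supply is Qs = 51 + P.
Equating demand and supply, 1071 - 0.5P = 51 + P gives 1.5P = 1020, so P* = 680.
Substitute back: Q* = 1071 - 0.5(680) = 731.

P* = 680, Q* = 731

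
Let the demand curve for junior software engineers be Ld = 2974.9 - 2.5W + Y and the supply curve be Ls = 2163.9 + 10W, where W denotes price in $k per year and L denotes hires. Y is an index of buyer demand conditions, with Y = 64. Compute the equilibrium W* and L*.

W* = 70, L* = 2863.9

With Y = 64, demand is Ld = 3038.9 - 2.5W.
Equating demand and supply, 3038.9 - 2.5W = 2163.9 + 10W gives 12.5W = 875, so W* = 70.
From the demand curve, L* = 3038.9 - 2.5(70) = 2863.9.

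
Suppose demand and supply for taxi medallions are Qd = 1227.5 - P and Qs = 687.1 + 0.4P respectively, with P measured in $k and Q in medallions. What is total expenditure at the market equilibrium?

Total expenditure = 324819

Set Qd = Qs: 1227.5 - P = 687.1 + 0.4P, so 540.4 = 1.4P and P* = 386.
From the demand curve, Q* = 1227.5 - 386 = 841.5.
Total expenditure = P* × Q* = 386 × 841.5 = 324819.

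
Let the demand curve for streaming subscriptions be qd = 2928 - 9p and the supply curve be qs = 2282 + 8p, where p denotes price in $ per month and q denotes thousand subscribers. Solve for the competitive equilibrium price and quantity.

The market clears where 2928 - 9p = 2282 + 8p. Rearranging, 17p = 646, hence p* = 38.
Substitute back: q* = 2928 - 9(38) = 2586.

p* = 38, q* = 2586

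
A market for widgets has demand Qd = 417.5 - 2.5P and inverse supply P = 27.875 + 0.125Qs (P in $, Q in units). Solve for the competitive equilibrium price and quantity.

P* = 61, Q* = 265

Solving each curve for Q: Qs = -223 + 8P.
Set Qd = Qs: 417.5 - 2.5P = -223 + 8P, so 640.5 = 10.5P and P* = 61.
Substitute back: Q* = 417.5 - 2.5(61) = 265.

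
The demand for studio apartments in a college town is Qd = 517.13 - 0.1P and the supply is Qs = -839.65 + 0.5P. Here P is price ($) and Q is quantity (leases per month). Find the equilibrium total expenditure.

Set Qd = Qs: 517.13 - 0.1P = -839.65 + 0.5P, so 1356.78 = 0.6P and P* = 2261.3.
From the demand curve, Q* = 517.13 - 0.1(2261.3) = 291.
Total expenditure = P* × Q* = 2261.3 × 291 = 658038.3.

Total expenditure = 658038.3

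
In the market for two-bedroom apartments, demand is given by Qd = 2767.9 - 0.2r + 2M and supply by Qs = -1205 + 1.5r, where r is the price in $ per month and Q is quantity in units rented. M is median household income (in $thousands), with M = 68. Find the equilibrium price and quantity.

With M = 68, demand is Qd = 2903.9 - 0.2r.
Set Qd = Qs: 2903.9 - 0.2r = -1205 + 1.5r, so 4108.9 = 1.7r and r* = 2417.
Plugging r* into demand: Q* = 2903.9 - 0.2(2417) = 2420.5.

r* = 2417, Q* = 2420.5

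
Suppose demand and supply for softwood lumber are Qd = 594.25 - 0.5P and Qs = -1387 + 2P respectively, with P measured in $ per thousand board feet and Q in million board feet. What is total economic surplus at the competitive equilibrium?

Total surplus = 49005

The market clears where 594.25 - 0.5P = -1387 + 2P. Rearranging, 2.5P = 1981.25, hence P* = 792.5.
Then Q* = 594.25 - 0.5(792.5) = 198.
Demand choke price = 1188.5; supply choke price = 693.5. CS = ½(1188.5 - 792.5)(198) = 39204; PS = ½(792.5 - 693.5)(198) = 9801. Total surplus = 49005.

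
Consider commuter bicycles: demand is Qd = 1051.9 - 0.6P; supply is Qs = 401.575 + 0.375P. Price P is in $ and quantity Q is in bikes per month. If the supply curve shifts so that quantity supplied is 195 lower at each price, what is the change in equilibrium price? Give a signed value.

Equating demand and supply, 1051.9 - 0.6P = 401.575 + 0.375P gives 0.975P = 650.325, so P* = 667.
From the demand curve, Q* = 1051.9 - 0.6(667) = 651.7.
After the shift, supply is Qs = 206.575 + 0.375P.
Re-solving, 0.975P = 845.325 gives P = 867 and Q = 531.7.
ΔP = 867 - 667 = 200.

ΔP = 200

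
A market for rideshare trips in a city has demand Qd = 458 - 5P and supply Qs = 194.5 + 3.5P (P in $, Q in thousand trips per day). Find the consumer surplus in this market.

Consumer surplus = 9180.9

At equilibrium Qd = Qs, so 458 - 5P = 194.5 + 3.5P; collecting terms, 263.5 = 8.5P and P* = 31.
Substitute back: Q* = 458 - 5(31) = 303.
Demand choke price (Qd = 0): P = 458/5 = 91.6. Consumer surplus = ½ × (91.6 - 31) × 303 = 9180.9.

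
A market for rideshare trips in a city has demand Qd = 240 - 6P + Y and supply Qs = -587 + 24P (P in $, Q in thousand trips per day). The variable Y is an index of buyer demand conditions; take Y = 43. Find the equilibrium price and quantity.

With Y = 43, demand is Qd = 283 - 6P.
Equating demand and supply, 283 - 6P = -587 + 24P gives 30P = 870, so P* = 29.
Substitute back: Q* = 283 - 6(29) = 109.

P* = 29, Q* = 109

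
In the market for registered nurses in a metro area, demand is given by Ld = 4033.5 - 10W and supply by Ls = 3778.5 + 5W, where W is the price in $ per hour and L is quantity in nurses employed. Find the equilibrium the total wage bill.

At equilibrium Ld = Ls, so 4033.5 - 10W = 3778.5 + 5W; collecting terms, 255 = 15W and W* = 17.
Then L* = 4033.5 - 10(17) = 3863.5.
The total wage bill = W* × L* = 17 × 3863.5 = 65679.5.

The total wage bill = 65679.5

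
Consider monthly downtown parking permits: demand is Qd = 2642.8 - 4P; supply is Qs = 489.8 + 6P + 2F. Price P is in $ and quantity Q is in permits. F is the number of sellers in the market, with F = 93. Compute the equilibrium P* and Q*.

With F = 93, supply is Qs = 675.8 + 6P.
At equilibrium Qd = Qs, so 2642.8 - 4P = 675.8 + 6P; collecting terms, 1967 = 10P and P* = 196.7.
Then Q* = 2642.8 - 4(196.7) = 1856.

P* = 196.7, Q* = 1856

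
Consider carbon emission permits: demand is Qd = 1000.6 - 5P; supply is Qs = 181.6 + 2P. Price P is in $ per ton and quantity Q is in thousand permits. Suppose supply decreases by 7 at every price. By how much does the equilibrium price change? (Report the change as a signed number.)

ΔP = 1

The market clears where 1000.6 - 5P = 181.6 + 2P. Rearranging, 7P = 819, hence P* = 117.
Then Q* = 1000.6 - 5(117) = 415.6.
After the shift, supply is Qs = 174.6 + 2P.
New equilibrium: 826 = 7P, so P = 118 and Q = 410.6.
ΔP = 118 - 117 = 1.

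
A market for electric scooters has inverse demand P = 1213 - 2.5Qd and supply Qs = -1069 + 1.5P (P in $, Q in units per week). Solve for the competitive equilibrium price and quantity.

Inverting to quantity form: Qd = 485.2 - 0.4P.
Equating demand and supply, 485.2 - 0.4P = -1069 + 1.5P gives 1.9P = 1554.2, so P* = 818.
Then Q* = 485.2 - 0.4(818) = 158.

P* = 818, Q* = 158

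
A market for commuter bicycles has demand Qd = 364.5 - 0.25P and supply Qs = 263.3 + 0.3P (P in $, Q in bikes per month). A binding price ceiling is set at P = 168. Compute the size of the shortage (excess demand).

Shortage = 8.8

At P = 168: Qd = 322.5 and Qs = 313.7.
Shortage = Qd - Qs = 322.5 - 313.7 = 8.8.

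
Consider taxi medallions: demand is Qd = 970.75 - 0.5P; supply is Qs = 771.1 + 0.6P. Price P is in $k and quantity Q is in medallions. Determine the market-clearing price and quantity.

The market clears where 970.75 - 0.5P = 771.1 + 0.6P. Rearranging, 1.1P = 199.65, hence P* = 181.5.
Substitute back: Q* = 970.75 - 0.5(181.5) = 880.

P* = 181.5, Q* = 880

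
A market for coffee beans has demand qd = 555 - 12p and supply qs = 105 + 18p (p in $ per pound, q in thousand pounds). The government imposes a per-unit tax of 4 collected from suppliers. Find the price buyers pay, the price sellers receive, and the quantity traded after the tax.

The tax drives a wedge p_b - p_s = 4. Substituting p_s = p_b - 4 into supply: qs = 33 + 18p_b.
Market clearing requires 555 - 12p_b = 33 + 18p_b; hence 522 = 30p_b and p_b = 17.4.
Then p_s = 17.4 - 4 = 13.4 and q = 555 - 12(17.4) = 346.2.

p_b = 17.4, p_s = 13.4, q = 346.2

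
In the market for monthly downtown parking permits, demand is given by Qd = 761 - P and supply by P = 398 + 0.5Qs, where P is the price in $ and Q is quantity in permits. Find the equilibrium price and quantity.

In direct form, Qs = -796 + 2P.
Equating demand and supply, 761 - P = -796 + 2P gives 3P = 1557, so P* = 519.
Substitute back: Q* = 761 - 519 = 242.

P* = 519, Q* = 242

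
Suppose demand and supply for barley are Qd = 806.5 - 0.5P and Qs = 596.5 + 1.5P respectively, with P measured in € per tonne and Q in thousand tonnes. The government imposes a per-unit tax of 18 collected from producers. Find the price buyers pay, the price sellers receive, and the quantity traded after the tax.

P_b = 118.5, P_s = 100.5, Q = 747.25

The tax drives a wedge P_b - P_s = 18. Substituting P_s = P_b - 18 into supply: Qs = 569.5 + 1.5P_b.
Equate demand and the shifted supply: 806.5 - 0.5P_b = 569.5 + 1.5P_b, giving 2P_b = 237, so P_b = 118.5.
Then P_s = 118.5 - 18 = 100.5 and Q = 806.5 - 0.5(118.5) = 747.25.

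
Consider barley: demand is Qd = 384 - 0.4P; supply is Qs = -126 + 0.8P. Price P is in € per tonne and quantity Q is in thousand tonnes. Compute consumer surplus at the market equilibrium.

Consumer surplus = 57245

Set Qd = Qs: 384 - 0.4P = -126 + 0.8P, so 510 = 1.2P and P* = 425.
Plugging P* into demand: Q* = 384 - 0.4(425) = 214.
Demand choke price (Qd = 0): P = 384/0.4 = 960. Consumer surplus = ½ × (960 - 425) × 214 = 57245.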